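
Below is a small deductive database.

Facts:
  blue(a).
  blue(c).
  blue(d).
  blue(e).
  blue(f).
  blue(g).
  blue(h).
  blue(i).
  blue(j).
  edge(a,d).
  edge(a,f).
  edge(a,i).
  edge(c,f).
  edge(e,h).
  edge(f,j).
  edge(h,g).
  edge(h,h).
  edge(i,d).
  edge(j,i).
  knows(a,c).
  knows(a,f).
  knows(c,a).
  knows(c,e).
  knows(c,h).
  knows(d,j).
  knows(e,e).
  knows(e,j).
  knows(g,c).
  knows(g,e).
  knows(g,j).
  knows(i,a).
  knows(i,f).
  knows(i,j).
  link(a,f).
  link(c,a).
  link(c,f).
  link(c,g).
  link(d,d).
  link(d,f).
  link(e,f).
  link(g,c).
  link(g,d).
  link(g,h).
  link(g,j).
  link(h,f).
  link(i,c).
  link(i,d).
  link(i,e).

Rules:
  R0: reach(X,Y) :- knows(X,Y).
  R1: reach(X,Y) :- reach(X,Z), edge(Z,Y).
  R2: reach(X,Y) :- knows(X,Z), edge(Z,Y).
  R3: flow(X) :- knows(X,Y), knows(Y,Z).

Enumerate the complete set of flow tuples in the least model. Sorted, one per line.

round 1: derive flow(a) via R3 from knows(a,c), knows(c,a)
round 1: derive flow(c) via R3 from knows(c,a), knows(a,c)
round 1: derive flow(e) via R3 from knows(e,e), knows(e,e)
round 1: derive flow(g) via R3 from knows(g,c), knows(c,a)
round 1: derive flow(i) via R3 from knows(i,a), knows(a,c)

flow(a)
flow(c)
flow(e)
flow(g)
flow(i)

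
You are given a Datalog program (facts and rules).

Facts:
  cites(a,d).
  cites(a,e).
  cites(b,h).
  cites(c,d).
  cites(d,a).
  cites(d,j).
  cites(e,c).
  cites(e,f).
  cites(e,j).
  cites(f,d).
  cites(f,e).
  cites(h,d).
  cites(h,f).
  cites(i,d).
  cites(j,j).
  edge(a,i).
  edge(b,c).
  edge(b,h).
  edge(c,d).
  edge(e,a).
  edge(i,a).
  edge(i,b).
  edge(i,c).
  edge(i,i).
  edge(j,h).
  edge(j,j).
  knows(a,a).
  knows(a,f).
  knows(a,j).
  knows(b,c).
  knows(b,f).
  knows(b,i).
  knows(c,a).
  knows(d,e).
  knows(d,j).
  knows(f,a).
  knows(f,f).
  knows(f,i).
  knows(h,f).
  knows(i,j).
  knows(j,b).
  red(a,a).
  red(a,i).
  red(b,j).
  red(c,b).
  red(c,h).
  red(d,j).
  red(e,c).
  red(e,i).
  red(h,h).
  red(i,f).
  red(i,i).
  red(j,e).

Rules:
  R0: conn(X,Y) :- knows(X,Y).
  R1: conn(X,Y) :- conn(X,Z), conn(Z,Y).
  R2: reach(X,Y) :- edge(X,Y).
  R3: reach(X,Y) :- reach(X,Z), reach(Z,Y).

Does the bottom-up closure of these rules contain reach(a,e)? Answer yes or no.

round 1: derive reach(a,i) via R2 from edge(a,i)
round 1: derive reach(b,c) via R2 from edge(b,c)
round 1: derive reach(b,h) via R2 from edge(b,h)
round 1: derive reach(c,d) via R2 from edge(c,d)
round 1: derive reach(e,a) via R2 from edge(e,a)
round 1: derive reach(i,a) via R2 from edge(i,a)
round 1: derive reach(i,b) via R2 from edge(i,b)
round 1: derive reach(i,c) via R2 from edge(i,c)
round 1: derive reach(i,i) via R2 from edge(i,i)
round 1: derive reach(j,h) via R2 from edge(j,h)
round 1: derive reach(j,j) via R2 from edge(j,j)
round 2: derive reach(a,a) via R3 from reach(a,i), reach(i,a)
round 2: derive reach(a,b) via R3 from reach(a,i), reach(i,b)
round 2: derive reach(a,c) via R3 from reach(a,i), reach(i,c)
round 2: derive reach(b,d) via R3 from reach(b,c), reach(c,d)
round 2: derive reach(e,i) via R3 from reach(e,a), reach(a,i)
round 2: derive reach(i,d) via R3 from reach(i,c), reach(c,d)
round 2: derive reach(i,h) via R3 from reach(i,b), reach(b,h)
round 3: derive reach(a,d) via R3 from reach(a,b), reach(b,d)
round 3: derive reach(a,h) via R3 from reach(a,b), reach(b,h)
round 3: derive reach(e,b) via R3 from reach(e,a), reach(a,b)
round 3: derive reach(e,c) via R3 from reach(e,a), reach(a,c)
round 3: derive reach(e,d) via R3 from reach(e,i), reach(i,d)
round 3: derive reach(e,h) via R3 from reach(e,i), reach(i,h)

no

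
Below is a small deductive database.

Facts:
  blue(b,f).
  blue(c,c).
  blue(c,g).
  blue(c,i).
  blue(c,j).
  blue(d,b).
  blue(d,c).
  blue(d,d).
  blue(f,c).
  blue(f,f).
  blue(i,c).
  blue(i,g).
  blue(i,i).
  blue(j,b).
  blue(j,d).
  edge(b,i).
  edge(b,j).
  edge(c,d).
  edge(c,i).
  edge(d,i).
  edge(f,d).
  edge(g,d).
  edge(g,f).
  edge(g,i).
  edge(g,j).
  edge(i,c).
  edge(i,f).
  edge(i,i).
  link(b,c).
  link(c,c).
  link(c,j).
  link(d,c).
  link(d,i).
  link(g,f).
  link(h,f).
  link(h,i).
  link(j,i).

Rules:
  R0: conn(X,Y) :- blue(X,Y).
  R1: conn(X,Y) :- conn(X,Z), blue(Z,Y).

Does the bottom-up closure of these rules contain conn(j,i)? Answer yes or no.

yes

round 1: derive conn(b,f) via R0 from blue(b,f)
round 1: derive conn(c,c) via R0 from blue(c,c)
round 1: derive conn(c,g) via R0 from blue(c,g)
round 1: derive conn(c,i) via R0 from blue(c,i)
round 1: derive conn(c,j) via R0 from blue(c,j)
round 1: derive conn(d,b) via R0 from blue(d,b)
round 1: derive conn(d,c) via R0 from blue(d,c)
round 1: derive conn(d,d) via R0 from blue(d,d)
round 1: derive conn(f,c) via R0 from blue(f,c)
round 1: derive conn(f,f) via R0 from blue(f,f)
round 1: derive conn(i,c) via R0 from blue(i,c)
round 1: derive conn(i,g) via R0 from blue(i,g)
round 1: derive conn(i,i) via R0 from blue(i,i)
round 1: derive conn(j,b) via R0 from blue(j,b)
round 1: derive conn(j,d) via R0 from blue(j,d)
round 2: derive conn(b,c) via R1 from conn(b,f), blue(f,c)
round 2: derive conn(c,b) via R1 from conn(c,j), blue(j,b)
round 2: derive conn(c,d) via R1 from conn(c,j), blue(j,d)
round 2: derive conn(d,f) via R1 from conn(d,b), blue(b,f)
round 2: derive conn(d,g) via R1 from conn(d,c), blue(c,g)
round 2: derive conn(d,i) via R1 from conn(d,c), blue(c,i)
round 2: derive conn(d,j) via R1 from conn(d,c), blue(c,j)
round 2: derive conn(f,g) via R1 from conn(f,c), blue(c,g)
round 2: derive conn(f,i) via R1 from conn(f,c), blue(c,i)
round 2: derive conn(f,j) via R1 from conn(f,c), blue(c,j)
round 2: derive conn(i,j) via R1 from conn(i,c), blue(c,j)
round 2: derive conn(j,c) via R1 from conn(j,d), blue(d,c)
round 2: derive conn(j,f) via R1 from conn(j,b), blue(b,f)
round 3: derive conn(b,g) via R1 from conn(b,c), blue(c,g)
round 3: derive conn(b,i) via R1 from conn(b,c), blue(c,i)
round 3: derive conn(b,j) via R1 from conn(b,c), blue(c,j)
round 3: derive conn(c,f) via R1 from conn(c,b), blue(b,f)
round 3: derive conn(f,b) via R1 from conn(f,j), blue(j,b)
round 3: derive conn(f,d) via R1 from conn(f,j), blue(j,d)
round 3: derive conn(i,b) via R1 from conn(i,j), blue(j,b)
round 3: derive conn(i,d) via R1 from conn(i,j), blue(j,d)
round 3: derive conn(j,g) via R1 from conn(j,c), blue(c,g)
round 3: derive conn(j,i) via R1 from conn(j,c), blue(c,i)
round 3: derive conn(j,j) via R1 from conn(j,c), blue(c,j)
round 4: derive conn(b,b) via R1 from conn(b,j), blue(j,b)
round 4: derive conn(b,d) via R1 from conn(b,j), blue(j,d)
round 4: derive conn(i,f) via R1 from conn(i,b), blue(b,f)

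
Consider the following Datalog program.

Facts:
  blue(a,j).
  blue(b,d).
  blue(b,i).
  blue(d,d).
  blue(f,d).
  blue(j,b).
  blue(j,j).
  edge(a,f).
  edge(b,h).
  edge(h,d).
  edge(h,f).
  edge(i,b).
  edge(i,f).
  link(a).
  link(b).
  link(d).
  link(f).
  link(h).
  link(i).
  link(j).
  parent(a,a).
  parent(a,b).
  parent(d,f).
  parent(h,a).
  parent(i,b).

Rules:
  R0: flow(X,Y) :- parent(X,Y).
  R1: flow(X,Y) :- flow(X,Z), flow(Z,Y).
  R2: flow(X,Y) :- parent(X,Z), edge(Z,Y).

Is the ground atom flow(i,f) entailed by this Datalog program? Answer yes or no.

yes

round 1: derive flow(a,a) via R0 from parent(a,a)
round 1: derive flow(a,b) via R0 from parent(a,b)
round 1: derive flow(d,f) via R0 from parent(d,f)
round 1: derive flow(h,a) via R0 from parent(h,a)
round 1: derive flow(i,b) via R0 from parent(i,b)
round 1: derive flow(a,f) via R2 from parent(a,a), edge(a,f)
round 1: derive flow(a,h) via R2 from parent(a,b), edge(b,h)
round 1: derive flow(h,f) via R2 from parent(h,a), edge(a,f)
round 1: derive flow(i,h) via R2 from parent(i,b), edge(b,h)
round 2: derive flow(h,b) via R1 from flow(h,a), flow(a,b)
round 2: derive flow(h,h) via R1 from flow(h,a), flow(a,h)
round 2: derive flow(i,a) via R1 from flow(i,h), flow(h,a)
round 2: derive flow(i,f) via R1 from flow(i,h), flow(h,f)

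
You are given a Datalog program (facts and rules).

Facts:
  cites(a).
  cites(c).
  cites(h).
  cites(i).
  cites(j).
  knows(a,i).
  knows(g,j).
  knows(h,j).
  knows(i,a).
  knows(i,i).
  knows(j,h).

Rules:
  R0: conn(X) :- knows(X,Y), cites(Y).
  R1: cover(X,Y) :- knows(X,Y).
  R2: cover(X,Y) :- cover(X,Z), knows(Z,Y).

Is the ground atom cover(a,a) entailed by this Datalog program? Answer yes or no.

yes

round 1: derive cover(a,i) via R1 from knows(a,i)
round 1: derive cover(g,j) via R1 from knows(g,j)
round 1: derive cover(h,j) via R1 from knows(h,j)
round 1: derive cover(i,a) via R1 from knows(i,a)
round 1: derive cover(i,i) via R1 from knows(i,i)
round 1: derive cover(j,h) via R1 from knows(j,h)
round 2: derive cover(a,a) via R2 from cover(a,i), knows(i,a)
round 2: derive cover(g,h) via R2 from cover(g,j), knows(j,h)
round 2: derive cover(h,h) via R2 from cover(h,j), knows(j,h)
round 2: derive cover(j,j) via R2 from cover(j,h), knows(h,j)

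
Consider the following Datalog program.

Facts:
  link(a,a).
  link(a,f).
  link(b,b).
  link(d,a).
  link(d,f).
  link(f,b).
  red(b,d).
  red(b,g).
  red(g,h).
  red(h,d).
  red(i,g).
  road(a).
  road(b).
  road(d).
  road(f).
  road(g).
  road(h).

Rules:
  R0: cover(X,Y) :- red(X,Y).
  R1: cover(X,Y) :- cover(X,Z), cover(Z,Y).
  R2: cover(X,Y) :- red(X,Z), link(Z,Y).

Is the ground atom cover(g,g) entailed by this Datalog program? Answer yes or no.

round 1: derive cover(b,d) via R0 from red(b,d)
round 1: derive cover(b,g) via R0 from red(b,g)
round 1: derive cover(g,h) via R0 from red(g,h)
round 1: derive cover(h,d) via R0 from red(h,d)
round 1: derive cover(i,g) via R0 from red(i,g)
round 1: derive cover(b,a) via R2 from red(b,d), link(d,a)
round 1: derive cover(b,f) via R2 from red(b,d), link(d,f)
round 1: derive cover(h,a) via R2 from red(h,d), link(d,a)
round 1: derive cover(h,f) via R2 from red(h,d), link(d,f)
round 2: derive cover(b,h) via R1 from cover(b,g), cover(g,h)
round 2: derive cover(g,a) via R1 from cover(g,h), cover(h,a)
round 2: derive cover(g,d) via R1 from cover(g,h), cover(h,d)
round 2: derive cover(g,f) via R1 from cover(g,h), cover(h,f)
round 2: derive cover(i,h) via R1 from cover(i,g), cover(g,h)
round 3: derive cover(i,a) via R1 from cover(i,g), cover(g,a)
round 3: derive cover(i,d) via R1 from cover(i,g), cover(g,d)
round 3: derive cover(i,f) via R1 from cover(i,g), cover(g,f)

no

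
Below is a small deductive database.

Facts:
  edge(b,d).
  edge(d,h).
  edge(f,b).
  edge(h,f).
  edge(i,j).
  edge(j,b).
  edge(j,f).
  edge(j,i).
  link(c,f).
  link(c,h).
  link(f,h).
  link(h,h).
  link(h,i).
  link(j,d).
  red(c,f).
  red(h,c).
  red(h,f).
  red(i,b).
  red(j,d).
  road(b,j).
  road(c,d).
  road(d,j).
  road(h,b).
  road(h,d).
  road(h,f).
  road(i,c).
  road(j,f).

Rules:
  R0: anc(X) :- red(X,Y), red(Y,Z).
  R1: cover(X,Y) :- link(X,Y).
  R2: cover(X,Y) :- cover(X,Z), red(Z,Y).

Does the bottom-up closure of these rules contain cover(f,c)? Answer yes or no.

yes

round 1: derive cover(c,f) via R1 from link(c,f)
round 1: derive cover(c,h) via R1 from link(c,h)
round 1: derive cover(f,h) via R1 from link(f,h)
round 1: derive cover(h,h) via R1 from link(h,h)
round 1: derive cover(h,i) via R1 from link(h,i)
round 1: derive cover(j,d) via R1 from link(j,d)
round 2: derive cover(c,c) via R2 from cover(c,h), red(h,c)
round 2: derive cover(f,c) via R2 from cover(f,h), red(h,c)
round 2: derive cover(f,f) via R2 from cover(f,h), red(h,f)
round 2: derive cover(h,b) via R2 from cover(h,i), red(i,b)
round 2: derive cover(h,c) via R2 from cover(h,h), red(h,c)
round 2: derive cover(h,f) via R2 from cover(h,h), red(h,f)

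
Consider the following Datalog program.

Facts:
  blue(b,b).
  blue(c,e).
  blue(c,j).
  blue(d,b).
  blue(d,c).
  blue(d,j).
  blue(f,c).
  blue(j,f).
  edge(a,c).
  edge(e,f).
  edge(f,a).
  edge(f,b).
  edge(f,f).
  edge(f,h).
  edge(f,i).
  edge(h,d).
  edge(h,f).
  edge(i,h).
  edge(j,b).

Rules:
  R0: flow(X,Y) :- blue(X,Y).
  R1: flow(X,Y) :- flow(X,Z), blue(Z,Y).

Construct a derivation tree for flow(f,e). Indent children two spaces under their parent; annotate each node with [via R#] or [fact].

round 1: derive flow(b,b) via R0 from blue(b,b)
round 1: derive flow(c,e) via R0 from blue(c,e)
round 1: derive flow(c,j) via R0 from blue(c,j)
round 1: derive flow(d,b) via R0 from blue(d,b)
round 1: derive flow(d,c) via R0 from blue(d,c)
round 1: derive flow(d,j) via R0 from blue(d,j)
round 1: derive flow(f,c) via R0 from blue(f,c)
round 1: derive flow(j,f) via R0 from blue(j,f)
round 2: derive flow(c,f) via R1 from flow(c,j), blue(j,f)
round 2: derive flow(d,e) via R1 from flow(d,c), blue(c,e)
round 2: derive flow(d,f) via R1 from flow(d,j), blue(j,f)
round 2: derive flow(f,e) via R1 from flow(f,c), blue(c,e)
round 2: derive flow(f,j) via R1 from flow(f,c), blue(c,j)
round 2: derive flow(j,c) via R1 from flow(j,f), blue(f,c)
round 3: derive flow(c,c) via R1 from flow(c,f), blue(f,c)
round 3: derive flow(f,f) via R1 from flow(f,j), blue(j,f)
round 3: derive flow(j,e) via R1 from flow(j,c), blue(c,e)
round 3: derive flow(j,j) via R1 from flow(j,c), blue(c,j)

flow(f,e)  [via R1]
  flow(f,c)  [via R0]
    blue(f,c)  [fact]
  blue(c,e)  [fact]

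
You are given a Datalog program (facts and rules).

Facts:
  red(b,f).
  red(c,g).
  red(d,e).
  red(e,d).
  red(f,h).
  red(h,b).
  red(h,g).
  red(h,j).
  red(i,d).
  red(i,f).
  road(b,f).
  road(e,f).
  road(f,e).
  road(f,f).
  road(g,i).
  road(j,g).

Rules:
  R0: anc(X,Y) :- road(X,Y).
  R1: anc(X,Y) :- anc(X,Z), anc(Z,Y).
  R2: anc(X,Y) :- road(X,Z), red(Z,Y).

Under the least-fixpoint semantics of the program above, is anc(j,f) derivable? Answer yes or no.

round 1: derive anc(b,f) via R0 from road(b,f)
round 1: derive anc(e,f) via R0 from road(e,f)
round 1: derive anc(f,e) via R0 from road(f,e)
round 1: derive anc(f,f) via R0 from road(f,f)
round 1: derive anc(g,i) via R0 from road(g,i)
round 1: derive anc(j,g) via R0 from road(j,g)
round 1: derive anc(b,h) via R2 from road(b,f), red(f,h)
round 1: derive anc(e,h) via R2 from road(e,f), red(f,h)
round 1: derive anc(f,d) via R2 from road(f,e), red(e,d)
round 1: derive anc(f,h) via R2 from road(f,f), red(f,h)
round 1: derive anc(g,d) via R2 from road(g,i), red(i,d)
round 1: derive anc(g,f) via R2 from road(g,i), red(i,f)
round 2: derive anc(b,d) via R1 from anc(b,f), anc(f,d)
round 2: derive anc(b,e) via R1 from anc(b,f), anc(f,e)
round 2: derive anc(e,d) via R1 from anc(e,f), anc(f,d)
round 2: derive anc(e,e) via R1 from anc(e,f), anc(f,e)
round 2: derive anc(g,e) via R1 from anc(g,f), anc(f,e)
round 2: derive anc(g,h) via R1 from anc(g,f), anc(f,h)
round 2: derive anc(j,d) via R1 from anc(j,g), anc(g,d)
round 2: derive anc(j,f) via R1 from anc(j,g), anc(g,f)
round 2: derive anc(j,i) via R1 from anc(j,g), anc(g,i)
round 3: derive anc(j,e) via R1 from anc(j,f), anc(f,e)
round 3: derive anc(j,h) via R1 from anc(j,f), anc(f,h)

yes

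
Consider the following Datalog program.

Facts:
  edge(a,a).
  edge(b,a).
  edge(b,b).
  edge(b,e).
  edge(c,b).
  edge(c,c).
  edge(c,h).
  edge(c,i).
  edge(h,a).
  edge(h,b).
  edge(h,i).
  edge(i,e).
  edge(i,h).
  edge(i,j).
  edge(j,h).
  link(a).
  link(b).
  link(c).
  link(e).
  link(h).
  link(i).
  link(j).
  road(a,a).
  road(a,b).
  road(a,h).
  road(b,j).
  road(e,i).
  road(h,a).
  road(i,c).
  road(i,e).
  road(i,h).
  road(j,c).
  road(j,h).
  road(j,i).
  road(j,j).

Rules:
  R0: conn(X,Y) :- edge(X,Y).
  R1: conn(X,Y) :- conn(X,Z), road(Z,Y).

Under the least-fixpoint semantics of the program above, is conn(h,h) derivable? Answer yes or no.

round 1: derive conn(a,a) via R0 from edge(a,a)
round 1: derive conn(b,a) via R0 from edge(b,a)
round 1: derive conn(b,b) via R0 from edge(b,b)
round 1: derive conn(b,e) via R0 from edge(b,e)
round 1: derive conn(c,b) via R0 from edge(c,b)
round 1: derive conn(c,c) via R0 from edge(c,c)
round 1: derive conn(c,h) via R0 from edge(c,h)
round 1: derive conn(c,i) via R0 from edge(c,i)
round 1: derive conn(h,a) via R0 from edge(h,a)
round 1: derive conn(h,b) via R0 from edge(h,b)
round 1: derive conn(h,i) via R0 from edge(h,i)
round 1: derive conn(i,e) via R0 from edge(i,e)
round 1: derive conn(i,h) via R0 from edge(i,h)
round 1: derive conn(i,j) via R0 from edge(i,j)
round 1: derive conn(j,h) via R0 from edge(j,h)
round 2: derive conn(a,b) via R1 from conn(a,a), road(a,b)
round 2: derive conn(a,h) via R1 from conn(a,a), road(a,h)
round 2: derive conn(b,h) via R1 from conn(b,a), road(a,h)
round 2: derive conn(b,i) via R1 from conn(b,e), road(e,i)
round 2: derive conn(b,j) via R1 from conn(b,b), road(b,j)
round 2: derive conn(c,a) via R1 from conn(c,h), road(h,a)
round 2: derive conn(c,e) via R1 from conn(c,i), road(i,e)
round 2: derive conn(c,j) via R1 from conn(c,b), road(b,j)
round 2: derive conn(h,c) via R1 from conn(h,i), road(i,c)
round 2: derive conn(h,e) via R1 from conn(h,i), road(i,e)
round 2: derive conn(h,h) via R1 from conn(h,a), road(a,h)
round 2: derive conn(h,j) via R1 from conn(h,b), road(b,j)
round 2: derive conn(i,a) via R1 from conn(i,h), road(h,a)
round 2: derive conn(i,c) via R1 from conn(i,j), road(j,c)
round 2: derive conn(i,i) via R1 from conn(i,e), road(e,i)
round 2: derive conn(j,a) via R1 from conn(j,h), road(h,a)
round 3: derive conn(a,j) via R1 from conn(a,b), road(b,j)
round 3: derive conn(b,c) via R1 from conn(b,i), road(i,c)
round 3: derive conn(i,b) via R1 from conn(i,a), road(a,b)
round 3: derive conn(j,b) via R1 from conn(j,a), road(a,b)
round 4: derive conn(a,c) via R1 from conn(a,j), road(j,c)
round 4: derive conn(a,i) via R1 from conn(a,j), road(j,i)
round 4: derive conn(j,j) via R1 from conn(j,b), road(b,j)
round 5: derive conn(a,e) via R1 from conn(a,i), road(i,e)
round 5: derive conn(j,c) via R1 from conn(j,j), road(j,c)
round 5: derive conn(j,i) via R1 from conn(j,j), road(j,i)
round 6: derive conn(j,e) via R1 from conn(j,i), road(i,e)

yes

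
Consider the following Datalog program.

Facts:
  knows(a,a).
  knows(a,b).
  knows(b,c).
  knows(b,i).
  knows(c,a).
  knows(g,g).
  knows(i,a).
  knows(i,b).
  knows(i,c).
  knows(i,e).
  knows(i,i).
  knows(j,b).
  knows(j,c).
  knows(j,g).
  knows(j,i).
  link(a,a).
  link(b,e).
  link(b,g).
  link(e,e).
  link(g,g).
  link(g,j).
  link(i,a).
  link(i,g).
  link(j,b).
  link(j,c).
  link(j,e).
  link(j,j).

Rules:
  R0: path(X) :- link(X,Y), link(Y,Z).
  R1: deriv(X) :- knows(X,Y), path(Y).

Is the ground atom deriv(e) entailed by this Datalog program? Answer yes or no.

round 1: derive path(a) via R0 from link(a,a), link(a,a)
round 1: derive path(b) via R0 from link(b,e), link(e,e)
round 1: derive path(e) via R0 from link(e,e), link(e,e)
round 1: derive path(g) via R0 from link(g,g), link(g,g)
round 1: derive path(i) via R0 from link(i,a), link(a,a)
round 1: derive path(j) via R0 from link(j,b), link(b,e)
round 2: derive deriv(a) via R1 from knows(a,a), path(a)
round 2: derive deriv(b) via R1 from knows(b,i), path(i)
round 2: derive deriv(c) via R1 from knows(c,a), path(a)
round 2: derive deriv(g) via R1 from knows(g,g), path(g)
round 2: derive deriv(i) via R1 from knows(i,a), path(a)
round 2: derive deriv(j) via R1 from knows(j,b), path(b)

no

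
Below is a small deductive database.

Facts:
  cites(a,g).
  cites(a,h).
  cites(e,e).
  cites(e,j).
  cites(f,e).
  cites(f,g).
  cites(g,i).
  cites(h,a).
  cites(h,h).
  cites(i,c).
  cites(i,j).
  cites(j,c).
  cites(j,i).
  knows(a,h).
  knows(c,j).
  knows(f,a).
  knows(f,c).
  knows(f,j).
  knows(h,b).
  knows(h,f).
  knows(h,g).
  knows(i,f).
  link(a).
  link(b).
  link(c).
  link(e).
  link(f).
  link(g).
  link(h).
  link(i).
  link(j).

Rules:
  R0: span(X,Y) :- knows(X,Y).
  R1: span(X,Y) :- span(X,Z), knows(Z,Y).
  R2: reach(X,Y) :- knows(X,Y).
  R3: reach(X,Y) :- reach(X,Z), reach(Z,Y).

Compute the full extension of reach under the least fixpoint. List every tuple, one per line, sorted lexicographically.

reach(a,a)
reach(a,b)
reach(a,c)
reach(a,f)
reach(a,g)
reach(a,h)
reach(a,j)
reach(c,j)
reach(f,a)
reach(f,b)
reach(f,c)
reach(f,f)
reach(f,g)
reach(f,h)
reach(f,j)
reach(h,a)
reach(h,b)
reach(h,c)
reach(h,f)
reach(h,g)
reach(h,h)
reach(h,j)
reach(i,a)
reach(i,b)
reach(i,c)
reach(i,f)
reach(i,g)
reach(i,h)
reach(i,j)

round 1: derive reach(a,h) via R2 from knows(a,h)
round 1: derive reach(c,j) via R2 from knows(c,j)
round 1: derive reach(f,a) via R2 from knows(f,a)
round 1: derive reach(f,c) via R2 from knows(f,c)
round 1: derive reach(f,j) via R2 from knows(f,j)
round 1: derive reach(h,b) via R2 from knows(h,b)
round 1: derive reach(h,f) via R2 from knows(h,f)
round 1: derive reach(h,g) via R2 from knows(h,g)
round 1: derive reach(i,f) via R2 from knows(i,f)
round 2: derive reach(a,b) via R3 from reach(a,h), reach(h,b)
round 2: derive reach(a,f) via R3 from reach(a,h), reach(h,f)
round 2: derive reach(a,g) via R3 from reach(a,h), reach(h,g)
round 2: derive reach(f,h) via R3 from reach(f,a), reach(a,h)
round 2: derive reach(h,a) via R3 from reach(h,f), reach(f,a)
round 2: derive reach(h,c) via R3 from reach(h,f), reach(f,c)
round 2: derive reach(h,j) via R3 from reach(h,f), reach(f,j)
round 2: derive reach(i,a) via R3 from reach(i,f), reach(f,a)
round 2: derive reach(i,c) via R3 from reach(i,f), reach(f,c)
round 2: derive reach(i,j) via R3 from reach(i,f), reach(f,j)
round 3: derive reach(a,a) via R3 from reach(a,f), reach(f,a)
round 3: derive reach(a,c) via R3 from reach(a,f), reach(f,c)
round 3: derive reach(a,j) via R3 from reach(a,f), reach(f,j)
round 3: derive reach(f,b) via R3 from reach(f,a), reach(a,b)
round 3: derive reach(f,f) via R3 from reach(f,a), reach(a,f)
round 3: derive reach(f,g) via R3 from reach(f,a), reach(a,g)
round 3: derive reach(h,h) via R3 from reach(h,a), reach(a,h)
round 3: derive reach(i,b) via R3 from reach(i,a), reach(a,b)
round 3: derive reach(i,g) via R3 from reach(i,a), reach(a,g)
round 3: derive reach(i,h) via R3 from reach(i,a), reach(a,h)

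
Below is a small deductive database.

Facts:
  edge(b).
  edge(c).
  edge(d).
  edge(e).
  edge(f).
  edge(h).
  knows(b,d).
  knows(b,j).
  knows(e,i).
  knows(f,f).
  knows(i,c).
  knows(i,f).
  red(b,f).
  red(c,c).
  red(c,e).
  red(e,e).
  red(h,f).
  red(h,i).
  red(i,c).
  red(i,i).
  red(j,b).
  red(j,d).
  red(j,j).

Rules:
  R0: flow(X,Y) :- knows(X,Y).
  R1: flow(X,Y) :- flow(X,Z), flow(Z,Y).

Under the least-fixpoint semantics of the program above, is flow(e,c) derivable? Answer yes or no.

yes

round 1: derive flow(b,d) via R0 from knows(b,d)
round 1: derive flow(b,j) via R0 from knows(b,j)
round 1: derive flow(e,i) via R0 from knows(e,i)
round 1: derive flow(f,f) via R0 from knows(f,f)
round 1: derive flow(i,c) via R0 from knows(i,c)
round 1: derive flow(i,f) via R0 from knows(i,f)
round 2: derive flow(e,c) via R1 from flow(e,i), flow(i,c)
round 2: derive flow(e,f) via R1 from flow(e,i), flow(i,f)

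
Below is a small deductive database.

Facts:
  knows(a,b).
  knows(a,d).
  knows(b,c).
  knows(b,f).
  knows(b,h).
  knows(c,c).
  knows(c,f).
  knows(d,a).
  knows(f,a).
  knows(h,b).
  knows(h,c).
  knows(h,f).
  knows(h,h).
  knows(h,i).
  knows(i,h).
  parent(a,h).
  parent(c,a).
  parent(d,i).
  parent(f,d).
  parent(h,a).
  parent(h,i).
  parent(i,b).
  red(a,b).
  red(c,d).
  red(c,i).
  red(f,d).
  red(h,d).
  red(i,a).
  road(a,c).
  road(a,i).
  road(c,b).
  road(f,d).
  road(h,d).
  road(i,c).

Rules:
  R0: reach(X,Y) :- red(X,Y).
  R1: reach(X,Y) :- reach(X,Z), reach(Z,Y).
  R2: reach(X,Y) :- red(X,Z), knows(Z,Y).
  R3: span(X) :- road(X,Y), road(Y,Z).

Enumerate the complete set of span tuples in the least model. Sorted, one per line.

round 1: derive span(a) via R3 from road(a,c), road(c,b)
round 1: derive span(i) via R3 from road(i,c), road(c,b)

span(a)
span(i)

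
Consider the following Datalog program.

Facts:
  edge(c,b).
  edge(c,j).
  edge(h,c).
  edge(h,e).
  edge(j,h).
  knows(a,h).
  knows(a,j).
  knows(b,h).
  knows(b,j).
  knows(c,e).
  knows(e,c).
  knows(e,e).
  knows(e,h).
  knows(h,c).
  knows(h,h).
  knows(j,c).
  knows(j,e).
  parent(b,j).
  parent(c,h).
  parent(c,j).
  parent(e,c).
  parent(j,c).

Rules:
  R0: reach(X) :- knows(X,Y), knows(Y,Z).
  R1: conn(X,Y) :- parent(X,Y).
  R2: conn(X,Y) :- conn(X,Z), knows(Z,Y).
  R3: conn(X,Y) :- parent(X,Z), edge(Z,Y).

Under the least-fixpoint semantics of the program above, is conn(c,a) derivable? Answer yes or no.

round 1: derive conn(b,j) via R1 from parent(b,j)
round 1: derive conn(c,h) via R1 from parent(c,h)
round 1: derive conn(c,j) via R1 from parent(c,j)
round 1: derive conn(e,c) via R1 from parent(e,c)
round 1: derive conn(j,c) via R1 from parent(j,c)
round 1: derive conn(b,h) via R3 from parent(b,j), edge(j,h)
round 1: derive conn(c,c) via R3 from parent(c,h), edge(h,c)
round 1: derive conn(c,e) via R3 from parent(c,h), edge(h,e)
round 1: derive conn(e,b) via R3 from parent(e,c), edge(c,b)
round 1: derive conn(e,j) via R3 from parent(e,c), edge(c,j)
round 1: derive conn(j,b) via R3 from parent(j,c), edge(c,b)
round 1: derive conn(j,j) via R3 from parent(j,c), edge(c,j)
round 2: derive conn(b,c) via R2 from conn(b,h), knows(h,c)
round 2: derive conn(b,e) via R2 from conn(b,j), knows(j,e)
round 2: derive conn(e,e) via R2 from conn(e,c), knows(c,e)
round 2: derive conn(e,h) via R2 from conn(e,b), knows(b,h)
round 2: derive conn(j,e) via R2 from conn(j,c), knows(c,e)
round 2: derive conn(j,h) via R2 from conn(j,b), knows(b,h)

no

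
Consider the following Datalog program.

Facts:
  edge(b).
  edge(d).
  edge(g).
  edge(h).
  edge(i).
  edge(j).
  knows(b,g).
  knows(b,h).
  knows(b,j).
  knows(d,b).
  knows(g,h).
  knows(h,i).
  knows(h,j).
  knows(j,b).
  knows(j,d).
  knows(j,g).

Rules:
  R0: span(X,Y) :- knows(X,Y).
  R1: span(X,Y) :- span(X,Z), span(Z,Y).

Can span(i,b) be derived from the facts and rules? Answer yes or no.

no

round 1: derive span(b,g) via R0 from knows(b,g)
round 1: derive span(b,h) via R0 from knows(b,h)
round 1: derive span(b,j) via R0 from knows(b,j)
round 1: derive span(d,b) via R0 from knows(d,b)
round 1: derive span(g,h) via R0 from knows(g,h)
round 1: derive span(h,i) via R0 from knows(h,i)
round 1: derive span(h,j) via R0 from knows(h,j)
round 1: derive span(j,b) via R0 from knows(j,b)
round 1: derive span(j,d) via R0 from knows(j,d)
round 1: derive span(j,g) via R0 from knows(j,g)
round 2: derive span(b,b) via R1 from span(b,j), span(j,b)
round 2: derive span(b,d) via R1 from span(b,j), span(j,d)
round 2: derive span(b,i) via R1 from span(b,h), span(h,i)
round 2: derive span(d,g) via R1 from span(d,b), span(b,g)
round 2: derive span(d,h) via R1 from span(d,b), span(b,h)
round 2: derive span(d,j) via R1 from span(d,b), span(b,j)
round 2: derive span(g,i) via R1 from span(g,h), span(h,i)
round 2: derive span(g,j) via R1 from span(g,h), span(h,j)
round 2: derive span(h,b) via R1 from span(h,j), span(j,b)
round 2: derive span(h,d) via R1 from span(h,j), span(j,d)
round 2: derive span(h,g) via R1 from span(h,j), span(j,g)
round 2: derive span(j,h) via R1 from span(j,b), span(b,h)
round 2: derive span(j,j) via R1 from span(j,b), span(b,j)
round 3: derive span(d,d) via R1 from span(d,b), span(b,d)
round 3: derive span(d,i) via R1 from span(d,b), span(b,i)
round 3: derive span(g,b) via R1 from span(g,h), span(h,b)
round 3: derive span(g,d) via R1 from span(g,h), span(h,d)
round 3: derive span(g,g) via R1 from span(g,h), span(h,g)
round 3: derive span(h,h) via R1 from span(h,b), span(b,h)
round 3: derive span(j,i) via R1 from span(j,b), span(b,i)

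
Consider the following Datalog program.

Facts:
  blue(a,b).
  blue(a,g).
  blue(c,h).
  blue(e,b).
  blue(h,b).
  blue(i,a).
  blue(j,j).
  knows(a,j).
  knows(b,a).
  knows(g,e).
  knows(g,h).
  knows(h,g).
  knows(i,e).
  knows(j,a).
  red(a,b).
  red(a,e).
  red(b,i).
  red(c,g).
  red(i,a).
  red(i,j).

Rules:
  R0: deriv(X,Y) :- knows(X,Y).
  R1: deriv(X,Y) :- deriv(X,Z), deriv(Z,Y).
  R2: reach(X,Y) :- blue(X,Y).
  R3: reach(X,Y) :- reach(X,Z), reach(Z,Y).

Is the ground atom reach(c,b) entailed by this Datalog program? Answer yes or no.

round 1: derive reach(a,b) via R2 from blue(a,b)
round 1: derive reach(a,g) via R2 from blue(a,g)
round 1: derive reach(c,h) via R2 from blue(c,h)
round 1: derive reach(e,b) via R2 from blue(e,b)
round 1: derive reach(h,b) via R2 from blue(h,b)
round 1: derive reach(i,a) via R2 from blue(i,a)
round 1: derive reach(j,j) via R2 from blue(j,j)
round 2: derive reach(c,b) via R3 from reach(c,h), reach(h,b)
round 2: derive reach(i,b) via R3 from reach(i,a), reach(a,b)
round 2: derive reach(i,g) via R3 from reach(i,a), reach(a,g)

yes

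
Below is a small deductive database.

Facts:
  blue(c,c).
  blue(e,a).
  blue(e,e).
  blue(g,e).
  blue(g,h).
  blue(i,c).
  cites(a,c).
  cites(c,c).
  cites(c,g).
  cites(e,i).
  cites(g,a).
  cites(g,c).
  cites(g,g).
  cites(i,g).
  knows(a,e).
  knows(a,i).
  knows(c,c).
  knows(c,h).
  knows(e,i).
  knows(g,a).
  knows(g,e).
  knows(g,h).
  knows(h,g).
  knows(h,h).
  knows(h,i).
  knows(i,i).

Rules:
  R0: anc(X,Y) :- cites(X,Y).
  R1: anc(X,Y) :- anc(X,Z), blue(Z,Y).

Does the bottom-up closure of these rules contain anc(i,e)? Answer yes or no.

yes

round 1: derive anc(a,c) via R0 from cites(a,c)
round 1: derive anc(c,c) via R0 from cites(c,c)
round 1: derive anc(c,g) via R0 from cites(c,g)
round 1: derive anc(e,i) via R0 from cites(e,i)
round 1: derive anc(g,a) via R0 from cites(g,a)
round 1: derive anc(g,c) via R0 from cites(g,c)
round 1: derive anc(g,g) via R0 from cites(g,g)
round 1: derive anc(i,g) via R0 from cites(i,g)
round 2: derive anc(c,e) via R1 from anc(c,g), blue(g,e)
round 2: derive anc(c,h) via R1 from anc(c,g), blue(g,h)
round 2: derive anc(e,c) via R1 from anc(e,i), blue(i,c)
round 2: derive anc(g,e) via R1 from anc(g,g), blue(g,e)
round 2: derive anc(g,h) via R1 from anc(g,g), blue(g,h)
round 2: derive anc(i,e) via R1 from anc(i,g), blue(g,e)
round 2: derive anc(i,h) via R1 from anc(i,g), blue(g,h)
round 3: derive anc(c,a) via R1 from anc(c,e), blue(e,a)
round 3: derive anc(i,a) via R1 from anc(i,e), blue(e,a)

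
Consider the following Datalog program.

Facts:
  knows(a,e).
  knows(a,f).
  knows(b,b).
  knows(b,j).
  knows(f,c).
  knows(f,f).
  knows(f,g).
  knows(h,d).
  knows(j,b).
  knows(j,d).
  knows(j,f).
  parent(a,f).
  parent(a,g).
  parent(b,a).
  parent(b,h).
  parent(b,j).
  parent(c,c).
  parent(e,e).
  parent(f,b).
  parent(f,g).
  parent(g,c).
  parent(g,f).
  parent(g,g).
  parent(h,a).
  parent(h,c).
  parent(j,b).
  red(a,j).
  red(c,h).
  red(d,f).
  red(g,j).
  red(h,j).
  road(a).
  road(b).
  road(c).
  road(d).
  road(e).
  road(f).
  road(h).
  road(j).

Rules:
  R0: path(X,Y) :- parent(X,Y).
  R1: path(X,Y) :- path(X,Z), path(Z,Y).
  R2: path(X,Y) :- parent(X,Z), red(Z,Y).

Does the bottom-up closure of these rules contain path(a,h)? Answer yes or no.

round 1: derive path(a,f) via R0 from parent(a,f)
round 1: derive path(a,g) via R0 from parent(a,g)
round 1: derive path(b,a) via R0 from parent(b,a)
round 1: derive path(b,h) via R0 from parent(b,h)
round 1: derive path(b,j) via R0 from parent(b,j)
round 1: derive path(c,c) via R0 from parent(c,c)
round 1: derive path(e,e) via R0 from parent(e,e)
round 1: derive path(f,b) via R0 from parent(f,b)
round 1: derive path(f,g) via R0 from parent(f,g)
round 1: derive path(g,c) via R0 from parent(g,c)
round 1: derive path(g,f) via R0 from parent(g,f)
round 1: derive path(g,g) via R0 from parent(g,g)
round 1: derive path(h,a) via R0 from parent(h,a)
round 1: derive path(h,c) via R0 from parent(h,c)
round 1: derive path(j,b) via R0 from parent(j,b)
round 1: derive path(a,j) via R2 from parent(a,g), red(g,j)
round 1: derive path(c,h) via R2 from parent(c,c), red(c,h)
round 1: derive path(f,j) via R2 from parent(f,g), red(g,j)
round 1: derive path(g,h) via R2 from parent(g,c), red(c,h)
round 1: derive path(g,j) via R2 from parent(g,g), red(g,j)
round 1: derive path(h,h) via R2 from parent(h,c), red(c,h)
round 1: derive path(h,j) via R2 from parent(h,a), red(a,j)
round 2: derive path(a,b) via R1 from path(a,f), path(f,b)
round 2: derive path(a,c) via R1 from path(a,g), path(g,c)
round 2: derive path(a,h) via R1 from path(a,g), path(g,h)
round 2: derive path(b,b) via R1 from path(b,j), path(j,b)
round 2: derive path(b,c) via R1 from path(b,h), path(h,c)
round 2: derive path(b,f) via R1 from path(b,a), path(a,f)
round 2: derive path(b,g) via R1 from path(b,a), path(a,g)
round 2: derive path(c,a) via R1 from path(c,h), path(h,a)
round 2: derive path(c,j) via R1 from path(c,h), path(h,j)
round 2: derive path(f,a) via R1 from path(f,b), path(b,a)
round 2: derive path(f,c) via R1 from path(f,g), path(g,c)
round 2: derive path(f,f) via R1 from path(f,g), path(g,f)
round 2: derive path(f,h) via R1 from path(f,b), path(b,h)
round 2: derive path(g,a) via R1 from path(g,h), path(h,a)
round 2: derive path(g,b) via R1 from path(g,f), path(f,b)
round 2: derive path(h,b) via R1 from path(h,j), path(j,b)
round 2: derive path(h,f) via R1 from path(h,a), path(a,f)
round 2: derive path(h,g) via R1 from path(h,a), path(a,g)
round 2: derive path(j,a) via R1 from path(j,b), path(b,a)
round 2: derive path(j,h) via R1 from path(j,b), path(b,h)
round 2: derive path(j,j) via R1 from path(j,b), path(b,j)
round 3: derive path(a,a) via R1 from path(a,b), path(b,a)
round 3: derive path(c,b) via R1 from path(c,a), path(a,b)
round 3: derive path(c,f) via R1 from path(c,a), path(a,f)
round 3: derive path(c,g) via R1 from path(c,a), path(a,g)
round 3: derive path(j,c) via R1 from path(j,a), path(a,c)
round 3: derive path(j,f) via R1 from path(j,a), path(a,f)
round 3: derive path(j,g) via R1 from path(j,a), path(a,g)

yes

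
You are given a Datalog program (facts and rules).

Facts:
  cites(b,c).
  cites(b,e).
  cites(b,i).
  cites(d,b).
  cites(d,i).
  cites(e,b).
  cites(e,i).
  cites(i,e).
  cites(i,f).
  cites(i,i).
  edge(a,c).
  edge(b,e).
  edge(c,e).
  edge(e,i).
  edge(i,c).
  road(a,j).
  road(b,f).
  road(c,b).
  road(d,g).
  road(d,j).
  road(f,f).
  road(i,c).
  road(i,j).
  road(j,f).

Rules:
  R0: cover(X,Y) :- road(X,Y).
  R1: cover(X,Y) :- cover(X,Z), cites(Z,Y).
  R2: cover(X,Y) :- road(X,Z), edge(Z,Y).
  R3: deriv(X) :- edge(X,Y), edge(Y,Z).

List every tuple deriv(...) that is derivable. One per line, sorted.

round 1: derive deriv(a) via R3 from edge(a,c), edge(c,e)
round 1: derive deriv(b) via R3 from edge(b,e), edge(e,i)
round 1: derive deriv(c) via R3 from edge(c,e), edge(e,i)
round 1: derive deriv(e) via R3 from edge(e,i), edge(i,c)
round 1: derive deriv(i) via R3 from edge(i,c), edge(c,e)

deriv(a)
deriv(b)
deriv(c)
deriv(e)
deriv(i)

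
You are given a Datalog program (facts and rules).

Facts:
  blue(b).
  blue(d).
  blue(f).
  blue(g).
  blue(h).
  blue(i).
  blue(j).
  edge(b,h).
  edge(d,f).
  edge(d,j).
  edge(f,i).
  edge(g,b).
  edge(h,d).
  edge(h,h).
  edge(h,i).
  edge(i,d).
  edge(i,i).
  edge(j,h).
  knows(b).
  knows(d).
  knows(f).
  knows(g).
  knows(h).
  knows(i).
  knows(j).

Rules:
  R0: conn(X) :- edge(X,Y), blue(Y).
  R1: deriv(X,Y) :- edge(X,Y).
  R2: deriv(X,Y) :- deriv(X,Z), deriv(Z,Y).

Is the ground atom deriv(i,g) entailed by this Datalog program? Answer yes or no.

no

round 1: derive deriv(b,h) via R1 from edge(b,h)
round 1: derive deriv(d,f) via R1 from edge(d,f)
round 1: derive deriv(d,j) via R1 from edge(d,j)
round 1: derive deriv(f,i) via R1 from edge(f,i)
round 1: derive deriv(g,b) via R1 from edge(g,b)
round 1: derive deriv(h,d) via R1 from edge(h,d)
round 1: derive deriv(h,h) via R1 from edge(h,h)
round 1: derive deriv(h,i) via R1 from edge(h,i)
round 1: derive deriv(i,d) via R1 from edge(i,d)
round 1: derive deriv(i,i) via R1 from edge(i,i)
round 1: derive deriv(j,h) via R1 from edge(j,h)
round 2: derive deriv(b,d) via R2 from deriv(b,h), deriv(h,d)
round 2: derive deriv(b,i) via R2 from deriv(b,h), deriv(h,i)
round 2: derive deriv(d,h) via R2 from deriv(d,j), deriv(j,h)
round 2: derive deriv(d,i) via R2 from deriv(d,f), deriv(f,i)
round 2: derive deriv(f,d) via R2 from deriv(f,i), deriv(i,d)
round 2: derive deriv(g,h) via R2 from deriv(g,b), deriv(b,h)
round 2: derive deriv(h,f) via R2 from deriv(h,d), deriv(d,f)
round 2: derive deriv(h,j) via R2 from deriv(h,d), deriv(d,j)
round 2: derive deriv(i,f) via R2 from deriv(i,d), deriv(d,f)
round 2: derive deriv(i,j) via R2 from deriv(i,d), deriv(d,j)
round 2: derive deriv(j,d) via R2 from deriv(j,h), deriv(h,d)
round 2: derive deriv(j,i) via R2 from deriv(j,h), deriv(h,i)
round 3: derive deriv(b,f) via R2 from deriv(b,d), deriv(d,f)
round 3: derive deriv(b,j) via R2 from deriv(b,d), deriv(d,j)
round 3: derive deriv(d,d) via R2 from deriv(d,f), deriv(f,d)
round 3: derive deriv(f,f) via R2 from deriv(f,d), deriv(d,f)
round 3: derive deriv(f,h) via R2 from deriv(f,d), deriv(d,h)
round 3: derive deriv(f,j) via R2 from deriv(f,d), deriv(d,j)
round 3: derive deriv(g,d) via R2 from deriv(g,b), deriv(b,d)
round 3: derive deriv(g,f) via R2 from deriv(g,h), deriv(h,f)
round 3: derive deriv(g,i) via R2 from deriv(g,b), deriv(b,i)
round 3: derive deriv(g,j) via R2 from deriv(g,h), deriv(h,j)
round 3: derive deriv(i,h) via R2 from deriv(i,d), deriv(d,h)
round 3: derive deriv(j,f) via R2 from deriv(j,d), deriv(d,f)
round 3: derive deriv(j,j) via R2 from deriv(j,d), deriv(d,j)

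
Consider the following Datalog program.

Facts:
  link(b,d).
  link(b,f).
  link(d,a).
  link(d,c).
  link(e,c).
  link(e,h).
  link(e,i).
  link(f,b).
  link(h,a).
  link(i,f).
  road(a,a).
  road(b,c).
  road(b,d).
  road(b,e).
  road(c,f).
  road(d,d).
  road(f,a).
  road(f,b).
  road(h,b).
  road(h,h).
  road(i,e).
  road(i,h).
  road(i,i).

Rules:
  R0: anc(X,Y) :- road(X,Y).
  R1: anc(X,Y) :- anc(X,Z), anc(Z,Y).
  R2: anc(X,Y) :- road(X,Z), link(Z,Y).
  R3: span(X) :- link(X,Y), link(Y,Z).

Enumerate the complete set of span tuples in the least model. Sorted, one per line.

span(b)
span(e)
span(f)
span(i)

round 1: derive span(b) via R3 from link(b,d), link(d,a)
round 1: derive span(e) via R3 from link(e,h), link(h,a)
round 1: derive span(f) via R3 from link(f,b), link(b,d)
round 1: derive span(i) via R3 from link(i,f), link(f,b)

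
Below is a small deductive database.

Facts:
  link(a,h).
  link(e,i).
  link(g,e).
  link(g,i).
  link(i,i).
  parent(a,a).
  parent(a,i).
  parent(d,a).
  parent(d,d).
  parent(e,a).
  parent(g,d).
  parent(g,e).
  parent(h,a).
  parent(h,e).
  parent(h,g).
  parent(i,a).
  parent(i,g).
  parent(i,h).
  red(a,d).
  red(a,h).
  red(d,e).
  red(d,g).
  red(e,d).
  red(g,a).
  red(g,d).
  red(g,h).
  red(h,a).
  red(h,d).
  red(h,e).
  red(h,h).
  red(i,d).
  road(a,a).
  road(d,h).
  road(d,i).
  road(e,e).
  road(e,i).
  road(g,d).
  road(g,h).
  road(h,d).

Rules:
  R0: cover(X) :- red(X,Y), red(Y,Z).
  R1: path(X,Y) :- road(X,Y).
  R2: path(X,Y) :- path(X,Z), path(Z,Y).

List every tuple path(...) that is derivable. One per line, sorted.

round 1: derive path(a,a) via R1 from road(a,a)
round 1: derive path(d,h) via R1 from road(d,h)
round 1: derive path(d,i) via R1 from road(d,i)
round 1: derive path(e,e) via R1 from road(e,e)
round 1: derive path(e,i) via R1 from road(e,i)
round 1: derive path(g,d) via R1 from road(g,d)
round 1: derive path(g,h) via R1 from road(g,h)
round 1: derive path(h,d) via R1 from road(h,d)
round 2: derive path(d,d) via R2 from path(d,h), path(h,d)
round 2: derive path(g,i) via R2 from path(g,d), path(d,i)
round 2: derive path(h,h) via R2 from path(h,d), path(d,h)
round 2: derive path(h,i) via R2 from path(h,d), path(d,i)

path(a,a)
path(d,d)
path(d,h)
path(d,i)
path(e,e)
path(e,i)
path(g,d)
path(g,h)
path(g,i)
path(h,d)
path(h,h)
path(h,i)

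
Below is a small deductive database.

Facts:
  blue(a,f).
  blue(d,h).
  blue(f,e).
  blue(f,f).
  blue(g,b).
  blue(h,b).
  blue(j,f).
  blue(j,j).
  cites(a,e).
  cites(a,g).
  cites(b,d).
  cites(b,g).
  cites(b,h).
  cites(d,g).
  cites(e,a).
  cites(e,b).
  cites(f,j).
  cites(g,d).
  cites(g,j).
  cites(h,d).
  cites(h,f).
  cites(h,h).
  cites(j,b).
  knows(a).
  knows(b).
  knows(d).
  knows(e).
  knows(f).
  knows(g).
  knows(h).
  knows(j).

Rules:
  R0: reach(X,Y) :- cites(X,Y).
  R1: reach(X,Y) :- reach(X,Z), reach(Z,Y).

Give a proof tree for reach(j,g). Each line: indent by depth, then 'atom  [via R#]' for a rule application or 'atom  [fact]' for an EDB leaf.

reach(j,g)  [via R1]
  reach(j,b)  [via R0]
    cites(j,b)  [fact]
  reach(b,g)  [via R0]
    cites(b,g)  [fact]

round 1: derive reach(a,e) via R0 from cites(a,e)
round 1: derive reach(a,g) via R0 from cites(a,g)
round 1: derive reach(b,d) via R0 from cites(b,d)
round 1: derive reach(b,g) via R0 from cites(b,g)
round 1: derive reach(b,h) via R0 from cites(b,h)
round 1: derive reach(d,g) via R0 from cites(d,g)
round 1: derive reach(e,a) via R0 from cites(e,a)
round 1: derive reach(e,b) via R0 from cites(e,b)
round 1: derive reach(f,j) via R0 from cites(f,j)
round 1: derive reach(g,d) via R0 from cites(g,d)
round 1: derive reach(g,j) via R0 from cites(g,j)
round 1: derive reach(h,d) via R0 from cites(h,d)
round 1: derive reach(h,f) via R0 from cites(h,f)
round 1: derive reach(h,h) via R0 from cites(h,h)
round 1: derive reach(j,b) via R0 from cites(j,b)
round 2: derive reach(a,a) via R1 from reach(a,e), reach(e,a)
round 2: derive reach(a,b) via R1 from reach(a,e), reach(e,b)
round 2: derive reach(a,d) via R1 from reach(a,g), reach(g,d)
round 2: derive reach(a,j) via R1 from reach(a,g), reach(g,j)
round 2: derive reach(b,f) via R1 from reach(b,h), reach(h,f)
round 2: derive reach(b,j) via R1 from reach(b,g), reach(g,j)
round 2: derive reach(d,d) via R1 from reach(d,g), reach(g,d)
round 2: derive reach(d,j) via R1 from reach(d,g), reach(g,j)
round 2: derive reach(e,d) via R1 from reach(e,b), reach(b,d)
round 2: derive reach(e,e) via R1 from reach(e,a), reach(a,e)
round 2: derive reach(e,g) via R1 from reach(e,a), reach(a,g)
round 2: derive reach(e,h) via R1 from reach(e,b), reach(b,h)
round 2: derive reach(f,b) via R1 from reach(f,j), reach(j,b)
round 2: derive reach(g,b) via R1 from reach(g,j), reach(j,b)
round 2: derive reach(g,g) via R1 from reach(g,d), reach(d,g)
round 2: derive reach(h,g) via R1 from reach(h,d), reach(d,g)
round 2: derive reach(h,j) via R1 from reach(h,f), reach(f,j)
round 2: derive reach(j,d) via R1 from reach(j,b), reach(b,d)
round 2: derive reach(j,g) via R1 from reach(j,b), reach(b,g)
round 2: derive reach(j,h) via R1 from reach(j,b), reach(b,h)
round 3: derive reach(a,f) via R1 from reach(a,b), reach(b,f)
round 3: derive reach(a,h) via R1 from reach(a,b), reach(b,h)
round 3: derive reach(b,b) via R1 from reach(b,f), reach(f,b)
round 3: derive reach(d,b) via R1 from reach(d,g), reach(g,b)
round 3: derive reach(d,h) via R1 from reach(d,j), reach(j,h)
round 3: derive reach(e,f) via R1 from reach(e,b), reach(b,f)
round 3: derive reach(e,j) via R1 from reach(e,a), reach(a,j)
round 3: derive reach(f,d) via R1 from reach(f,b), reach(b,d)
round 3: derive reach(f,f) via R1 from reach(f,b), reach(b,f)
round 3: derive reach(f,g) via R1 from reach(f,b), reach(b,g)
round 3: derive reach(f,h) via R1 from reach(f,b), reach(b,h)
round 3: derive reach(g,f) via R1 from reach(g,b), reach(b,f)
round 3: derive reach(g,h) via R1 from reach(g,b), reach(b,h)
round 3: derive reach(h,b) via R1 from reach(h,f), reach(f,b)
round 3: derive reach(j,f) via R1 from reach(j,b), reach(b,f)
round 3: derive reach(j,j) via R1 from reach(j,b), reach(b,j)
round 4: derive reach(d,f) via R1 from reach(d,b), reach(b,f)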